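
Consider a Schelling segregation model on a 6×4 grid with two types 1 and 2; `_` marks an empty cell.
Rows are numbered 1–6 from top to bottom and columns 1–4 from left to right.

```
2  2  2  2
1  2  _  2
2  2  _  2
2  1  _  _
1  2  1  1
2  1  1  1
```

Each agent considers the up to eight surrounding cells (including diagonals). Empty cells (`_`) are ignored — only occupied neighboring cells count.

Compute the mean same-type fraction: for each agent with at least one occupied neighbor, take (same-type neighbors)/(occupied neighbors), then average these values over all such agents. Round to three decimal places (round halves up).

0.682

(1,1)2 2/3
(1,2)2 3/4
(1,3)2 4/4
(1,4)2 2/2
(2,1)1 0/5
(2,2)2 5/6
(2,4)2 3/3
(3,1)2 3/5
(3,2)2 3/5
(3,4)2 1/1
(4,1)2 3/5
(4,2)1 2/6
(5,1)1 2/5
(5,2)2 2/7
(5,3)1 5/6
(5,4)1 3/3
(6,1)2 1/3
(6,2)1 3/5
(6,3)1 4/5
(6,4)1 3/3
Sum over 20 agents: 2/3 + 3/4 + 4/4 + 2/2 + 0/5 + 5/6 + 3/3 + 3/5 + 3/5 + 1/1 + 3/5 + 2/6 + 2/5 + 2/7 + 5/6 + 3/3 + 1/3 + 3/5 + 4/5 + 3/3 = 1909/140; mean = 1909/140 ÷ 20 = 1909/2800 = 0.681785… → 0.682.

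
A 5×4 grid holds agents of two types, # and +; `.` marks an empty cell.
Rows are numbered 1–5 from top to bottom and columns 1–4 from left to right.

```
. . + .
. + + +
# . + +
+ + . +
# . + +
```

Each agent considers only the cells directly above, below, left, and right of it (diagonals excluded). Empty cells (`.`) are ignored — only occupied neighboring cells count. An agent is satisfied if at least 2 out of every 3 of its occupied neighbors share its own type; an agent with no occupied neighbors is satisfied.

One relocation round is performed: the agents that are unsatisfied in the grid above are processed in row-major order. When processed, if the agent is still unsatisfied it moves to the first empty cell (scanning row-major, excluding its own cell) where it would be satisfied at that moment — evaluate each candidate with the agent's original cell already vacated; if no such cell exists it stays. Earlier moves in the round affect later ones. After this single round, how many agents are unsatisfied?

1

Initially unsatisfied (in order): (3,1), (4,1), (5,1).
  (3,1) → (1,1).
  (4,1) → (1,2).
  (5,1): now satisfied by earlier moves; stays.
Resulting grid:
# + + .
. + + +
. . + +
. + . +
# . + +
Unsatisfied now: (1,1).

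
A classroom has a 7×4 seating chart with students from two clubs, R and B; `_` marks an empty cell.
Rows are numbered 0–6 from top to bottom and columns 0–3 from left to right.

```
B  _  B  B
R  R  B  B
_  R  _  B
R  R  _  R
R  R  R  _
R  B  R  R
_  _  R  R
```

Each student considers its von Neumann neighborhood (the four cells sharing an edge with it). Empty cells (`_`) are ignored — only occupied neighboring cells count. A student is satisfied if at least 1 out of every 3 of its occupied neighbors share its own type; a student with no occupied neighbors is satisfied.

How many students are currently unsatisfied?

3

Row 0: (0,0)B 0/1 unhappy · (0,2)B 2/2 ok · (0,3)B 2/2 ok
Row 1: (1,0)R 1/2 ok · (1,1)R 2/3 ok · (1,2)B 2/3 ok · (1,3)B 3/3 ok
Row 2: (2,1)R 2/2 ok · (2,3)B 1/2 ok
Row 3: (3,0)R 2/2 ok · (3,1)R 3/3 ok · (3,3)R 0/1 unhappy
Row 4: (4,0)R 3/3 ok · (4,1)R 3/4 ok · (4,2)R 2/2 ok
Row 5: (5,0)R 1/2 ok · (5,1)B 0/3 unhappy · (5,2)R 3/4 ok · (5,3)R 2/2 ok
Row 6: (6,2)R 2/2 ok · (6,3)R 2/2 ok
Unsatisfied: (0,0), (3,3), (5,1) — 3 in total.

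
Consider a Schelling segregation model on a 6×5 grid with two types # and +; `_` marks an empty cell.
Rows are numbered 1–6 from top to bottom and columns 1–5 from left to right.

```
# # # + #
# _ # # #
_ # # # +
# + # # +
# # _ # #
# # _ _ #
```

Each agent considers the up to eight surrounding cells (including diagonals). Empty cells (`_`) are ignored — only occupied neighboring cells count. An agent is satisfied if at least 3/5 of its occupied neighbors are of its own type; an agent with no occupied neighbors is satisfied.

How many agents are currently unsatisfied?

4

Row 1: (1,1)# 2/2 ✓ · (1,2)# 4/4 ✓ · (1,3)# 3/4 ✓ · (1,4)+ 0/5 ✗ · (1,5)# 2/3 ✓
Row 2: (2,1)# 3/3 ✓ · (2,3)# 6/7 ✓ · (2,4)# 6/8 ✓ · (2,5)# 3/5 ✓
Row 3: (3,2)# 5/6 ✓ · (3,3)# 6/7 ✓ · (3,4)# 6/8 ✓ · (3,5)+ 1/5 ✗
Row 4: (4,1)# 3/4 ✓ · (4,2)+ 0/6 ✗ · (4,3)# 6/7 ✓ · (4,4)# 5/7 ✓ · (4,5)+ 1/5 ✗
Row 5: (5,1)# 4/5 ✓ · (5,2)# 5/6 ✓ · (5,4)# 4/5 ✓ · (5,5)# 3/4 ✓
Row 6: (6,1)# 3/3 ✓ · (6,2)# 3/3 ✓ · (6,5)# 2/2 ✓
Unsatisfied: (1,4), (3,5), (4,2), (4,5) — 4 in total.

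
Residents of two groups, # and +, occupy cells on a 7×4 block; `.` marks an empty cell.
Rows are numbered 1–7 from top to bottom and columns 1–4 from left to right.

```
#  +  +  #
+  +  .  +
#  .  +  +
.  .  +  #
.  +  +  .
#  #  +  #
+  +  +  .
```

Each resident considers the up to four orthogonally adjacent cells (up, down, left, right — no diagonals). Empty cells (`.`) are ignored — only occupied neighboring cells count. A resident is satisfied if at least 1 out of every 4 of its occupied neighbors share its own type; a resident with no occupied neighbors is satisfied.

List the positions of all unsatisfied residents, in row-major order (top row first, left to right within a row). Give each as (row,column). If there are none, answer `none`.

Row 1: (1,1)# 0/2 ✗ · (1,2)+ 2/3 ✓ · (1,3)+ 1/2 ✓ · (1,4)# 0/2 ✗
Row 2: (2,1)+ 1/3 ✓ · (2,2)+ 2/2 ✓ · (2,4)+ 1/2 ✓
Row 3: (3,1)# 0/1 ✗ · (3,3)+ 2/2 ✓ · (3,4)+ 2/3 ✓
Row 4: (4,3)+ 2/3 ✓ · (4,4)# 0/2 ✗
Row 5: (5,2)+ 1/2 ✓ · (5,3)+ 3/3 ✓
Row 6: (6,1)# 1/2 ✓ · (6,2)# 1/4 ✓ · (6,3)+ 2/4 ✓ · (6,4)# 0/1 ✗
Row 7: (7,1)+ 1/2 ✓ · (7,2)+ 2/3 ✓ · (7,3)+ 2/2 ✓

(1,1), (1,4), (3,1), (4,4), (6,4)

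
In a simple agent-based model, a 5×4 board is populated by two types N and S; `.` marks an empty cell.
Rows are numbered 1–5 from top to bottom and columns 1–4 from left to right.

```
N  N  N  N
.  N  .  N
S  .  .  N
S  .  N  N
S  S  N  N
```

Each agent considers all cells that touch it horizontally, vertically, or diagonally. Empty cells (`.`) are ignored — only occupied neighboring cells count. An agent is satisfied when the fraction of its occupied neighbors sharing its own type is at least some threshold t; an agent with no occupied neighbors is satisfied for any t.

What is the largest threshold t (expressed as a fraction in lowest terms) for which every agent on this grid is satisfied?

Row 1: (1,1)N 2/2 · (1,2)N 3/3 · (1,3)N 4/4 · (1,4)N 2/2
Row 2: (2,2)N 3/4 · (2,4)N 3/3
Row 3: (3,1)S 1/2 · (3,4)N 3/3
Row 4: (4,1)S 3/3 · (4,3)N 4/5 · (4,4)N 4/4
Row 5: (5,1)S 2/2 · (5,2)S 2/4 · (5,3)N 3/4 · (5,4)N 3/3
The smallest same-type fraction is 1/2 at (3,1), which reduces to 1/2. Any threshold above that leaves this agent unsatisfied.

1/2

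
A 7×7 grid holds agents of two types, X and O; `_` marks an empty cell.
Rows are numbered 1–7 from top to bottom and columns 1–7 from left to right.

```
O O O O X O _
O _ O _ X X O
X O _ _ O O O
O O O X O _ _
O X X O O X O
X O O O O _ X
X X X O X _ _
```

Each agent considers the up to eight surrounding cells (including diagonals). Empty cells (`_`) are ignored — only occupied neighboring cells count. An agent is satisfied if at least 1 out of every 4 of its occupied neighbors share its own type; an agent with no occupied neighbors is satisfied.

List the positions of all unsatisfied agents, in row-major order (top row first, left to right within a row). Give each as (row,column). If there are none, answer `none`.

Row 1: (1,1)O 2/2 ok · (1,2)O 4/4 ok · (1,3)O 3/3 ok · (1,4)O 2/4 ok · (1,5)X 2/4 ok · (1,6)O 1/4 ok
Row 2: (2,1)O 3/4 ok · (2,3)O 4/4 ok · (2,5)X 2/6 ok · (2,6)X 2/7 ok · (2,7)O 3/4 ok
Row 3: (3,1)X 0/4 unhappy · (3,2)O 5/6 ok · (3,5)O 2/5 ok · (3,6)O 4/6 ok · (3,7)O 2/3 ok
Row 4: (4,1)O 3/5 ok · (4,2)O 4/7 ok · (4,3)O 3/6 ok · (4,4)X 1/6 unhappy · (4,5)O 4/6 ok
Row 5: (5,1)O 3/5 ok · (5,2)X 2/8 ok · (5,3)X 2/8 ok · (5,4)O 6/8 ok · (5,5)O 4/6 ok · (5,6)X 1/5 unhappy · (5,7)O 0/2 unhappy
Row 6: (6,1)X 3/5 ok · (6,2)O 2/8 ok · (6,3)O 4/8 ok · (6,4)O 5/8 ok · (6,5)O 4/6 ok · (6,7)X 1/2 ok
Row 7: (7,1)X 2/3 ok · (7,2)X 3/5 ok · (7,3)X 1/5 unhappy · (7,4)O 3/5 ok · (7,5)X 0/3 unhappy

(3,1), (4,4), (5,6), (5,7), (7,3), (7,5)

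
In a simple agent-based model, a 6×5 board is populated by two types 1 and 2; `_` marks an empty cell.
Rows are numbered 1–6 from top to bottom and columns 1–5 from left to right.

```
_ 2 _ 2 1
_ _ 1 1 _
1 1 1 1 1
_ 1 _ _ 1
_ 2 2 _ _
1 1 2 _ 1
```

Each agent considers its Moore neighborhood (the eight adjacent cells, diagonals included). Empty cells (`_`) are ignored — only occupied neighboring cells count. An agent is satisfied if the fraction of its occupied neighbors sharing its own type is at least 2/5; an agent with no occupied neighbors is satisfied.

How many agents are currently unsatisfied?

(1,2)2 0/1 unhappy
(1,4)2 0/3 unhappy
(1,5)1 1/2 ok
(2,3)1 4/6 ok
(2,4)1 5/6 ok
(3,1)1 2/2 ok
(3,2)1 4/4 ok
(3,3)1 5/5 ok
(3,4)1 5/5 ok
(3,5)1 3/3 ok
(4,2)1 3/5 ok
(4,5)1 2/2 ok
(5,2)2 2/5 ok
(5,3)2 2/4 ok
(6,1)1 1/2 ok
(6,2)1 1/4 unhappy
(6,3)2 2/3 ok
(6,5)1 0/0 ok
Unsatisfied: (1,2), (1,4), (6,2) — 3 in total.

3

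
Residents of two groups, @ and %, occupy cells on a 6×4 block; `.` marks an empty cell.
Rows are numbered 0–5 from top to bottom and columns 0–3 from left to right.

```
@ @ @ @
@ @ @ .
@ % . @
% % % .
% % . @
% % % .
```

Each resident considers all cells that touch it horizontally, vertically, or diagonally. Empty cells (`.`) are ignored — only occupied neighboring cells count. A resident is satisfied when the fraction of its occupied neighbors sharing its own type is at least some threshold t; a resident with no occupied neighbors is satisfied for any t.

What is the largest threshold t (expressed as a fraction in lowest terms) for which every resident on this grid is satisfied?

0/1

Row 0: (0,0)@ 3/3 · (0,1)@ 5/5 · (0,2)@ 4/4 · (0,3)@ 2/2
Row 1: (1,0)@ 4/5 · (1,1)@ 6/7 · (1,2)@ 5/6
Row 2: (2,0)@ 2/5 · (2,1)% 3/7 · (2,3)@ 1/2
Row 3: (3,0)% 4/5 · (3,1)% 5/6 · (3,2)% 3/5
Row 4: (4,0)% 5/5 · (4,1)% 7/7 · (4,3)@ 0/2
Row 5: (5,0)% 3/3 · (5,1)% 4/4 · (5,2)% 2/3
The smallest same-type fraction is 0/2 at (4,3), which reduces to 0/1. Any threshold above that leaves this resident unsatisfied.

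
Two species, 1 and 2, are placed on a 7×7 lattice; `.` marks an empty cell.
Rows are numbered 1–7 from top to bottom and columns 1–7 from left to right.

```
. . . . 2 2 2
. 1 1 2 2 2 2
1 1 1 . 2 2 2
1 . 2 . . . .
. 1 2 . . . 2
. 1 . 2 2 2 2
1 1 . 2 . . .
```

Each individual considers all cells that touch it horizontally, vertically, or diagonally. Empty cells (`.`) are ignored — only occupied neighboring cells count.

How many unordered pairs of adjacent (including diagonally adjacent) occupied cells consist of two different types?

7

Scan each occupied cell's neighbors to the right and below (and the two forward diagonals) so each pair is counted once.
Row 1: 2(1,5)–2(1,6)= 2(1,5)–2(2,5)= 2(1,5)–2(2,6)= 2(1,5)–2(2,4)= 2(1,6)–2(1,7)= 2(1,6)–2(2,6)= 2(1,6)–2(2,7)= 2(1,6)–2(2,5)= 2(1,7)–2(2,7)= 2(1,7)–2(2,6)=  → 0/10 unlike.
Row 2: 1(2,2)–1(2,3)= 1(2,2)–1(3,2)= 1(2,2)–1(3,3)= 1(2,2)–1(3,1)= 1(2,3)–2(2,4)≠ 1(2,3)–1(3,3)= 1(2,3)–1(3,2)= 2(2,4)–2(2,5)= 2(2,4)–2(3,5)= 2(2,4)–1(3,3)≠ 2(2,5)–2(2,6)= 2(2,5)–2(3,5)= 2(2,5)–2(3,6)= 2(2,6)–2(2,7)= 2(2,6)–2(3,6)= 2(2,6)–2(3,7)= 2(2,6)–2(3,5)= 2(2,7)–2(3,7)= 2(2,7)–2(3,6)=  → 2/19 unlike.
Row 3: 1(3,1)–1(3,2)= 1(3,1)–1(4,1)= 1(3,2)–1(3,3)= 1(3,2)–2(4,3)≠ 1(3,2)–1(4,1)= 1(3,3)–2(4,3)≠ 2(3,5)–2(3,6)= 2(3,6)–2(3,7)=  → 2/8 unlike.
Row 4: 1(4,1)–1(5,2)= 2(4,3)–2(5,3)= 2(4,3)–1(5,2)≠  → 1/3 unlike.
Row 5: 1(5,2)–2(5,3)≠ 1(5,2)–1(6,2)= 2(5,3)–2(6,4)= 2(5,3)–1(6,2)≠ 2(5,7)–2(6,7)= 2(5,7)–2(6,6)=  → 2/6 unlike.
Row 6: 1(6,2)–1(7,2)= 1(6,2)–1(7,1)= 2(6,4)–2(6,5)= 2(6,4)–2(7,4)= 2(6,5)–2(6,6)= 2(6,5)–2(7,4)= 2(6,6)–2(6,7)=  → 0/7 unlike.
Row 7: 1(7,1)–1(7,2)=  → 0/1 unlike.
Total adjacent occupied pairs: 54; unlike-type pairs: 7.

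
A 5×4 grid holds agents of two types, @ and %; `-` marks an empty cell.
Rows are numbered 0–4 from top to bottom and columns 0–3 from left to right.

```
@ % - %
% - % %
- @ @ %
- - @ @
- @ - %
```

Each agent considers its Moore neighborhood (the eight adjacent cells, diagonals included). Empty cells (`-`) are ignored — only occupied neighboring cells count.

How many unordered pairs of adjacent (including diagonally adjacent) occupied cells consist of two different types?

11

Scan each occupied cell's neighbors to the right and below (and the two forward diagonals) so each pair is counted once.
From row 0: 2 unlike of 6 pairs (running 2/6).
From row 1: 4 unlike of 7 pairs (running 6/13).
From row 2: 3 unlike of 7 pairs (running 9/20).
From row 3: 2 unlike of 4 pairs (running 11/24).
Total adjacent occupied pairs: 24; unlike-type pairs: 11.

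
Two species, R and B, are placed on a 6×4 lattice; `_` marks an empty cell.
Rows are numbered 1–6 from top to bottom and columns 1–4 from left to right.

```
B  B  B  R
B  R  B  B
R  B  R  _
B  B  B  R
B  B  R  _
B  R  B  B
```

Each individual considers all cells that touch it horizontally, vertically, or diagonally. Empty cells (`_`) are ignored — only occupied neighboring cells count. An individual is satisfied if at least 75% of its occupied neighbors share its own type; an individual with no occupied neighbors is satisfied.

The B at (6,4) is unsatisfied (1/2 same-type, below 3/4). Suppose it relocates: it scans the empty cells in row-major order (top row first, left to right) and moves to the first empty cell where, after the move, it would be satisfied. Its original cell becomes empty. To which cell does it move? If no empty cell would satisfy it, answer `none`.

none

Vacating (6,4). Empty cells in order:
  (3,4): 3/5 same-type → still unsatisfied.
  (5,4): 2/4 same-type → still unsatisfied.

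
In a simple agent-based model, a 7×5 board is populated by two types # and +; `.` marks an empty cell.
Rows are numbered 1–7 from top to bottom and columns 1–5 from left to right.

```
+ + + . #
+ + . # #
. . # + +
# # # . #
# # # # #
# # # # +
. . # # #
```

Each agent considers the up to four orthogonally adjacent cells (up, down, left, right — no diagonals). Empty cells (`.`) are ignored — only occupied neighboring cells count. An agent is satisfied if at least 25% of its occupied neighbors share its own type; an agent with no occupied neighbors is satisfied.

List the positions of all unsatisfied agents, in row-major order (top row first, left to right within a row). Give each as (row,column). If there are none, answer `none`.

(6,5)

Row 1: (1,1)+ 2/2 ✓ · (1,2)+ 3/3 ✓ · (1,3)+ 1/1 ✓ · (1,5)# 1/1 ✓
Row 2: (2,1)+ 2/2 ✓ · (2,2)+ 2/2 ✓ · (2,4)# 1/2 ✓ · (2,5)# 2/3 ✓
Row 3: (3,3)# 1/2 ✓ · (3,4)+ 1/3 ✓ · (3,5)+ 1/3 ✓
Row 4: (4,1)# 2/2 ✓ · (4,2)# 3/3 ✓ · (4,3)# 3/3 ✓ · (4,5)# 1/2 ✓
Row 5: (5,1)# 3/3 ✓ · (5,2)# 4/4 ✓ · (5,3)# 4/4 ✓ · (5,4)# 3/3 ✓ · (5,5)# 2/3 ✓
Row 6: (6,1)# 2/2 ✓ · (6,2)# 3/3 ✓ · (6,3)# 4/4 ✓ · (6,4)# 3/4 ✓ · (6,5)+ 0/3 ✗
Row 7: (7,3)# 2/2 ✓ · (7,4)# 3/3 ✓ · (7,5)# 1/2 ✓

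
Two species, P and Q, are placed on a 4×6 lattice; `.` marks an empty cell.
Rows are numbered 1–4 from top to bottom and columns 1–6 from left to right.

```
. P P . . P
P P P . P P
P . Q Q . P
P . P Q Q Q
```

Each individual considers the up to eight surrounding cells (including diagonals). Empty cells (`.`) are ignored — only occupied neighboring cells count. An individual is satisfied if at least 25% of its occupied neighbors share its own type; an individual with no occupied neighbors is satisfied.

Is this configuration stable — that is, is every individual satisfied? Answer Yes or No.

No

Row 1: (1,2)P 4/4 ok · (1,3)P 3/3 ok · (1,6)P 2/2 ok
Row 2: (2,1)P 3/3 ok · (2,2)P 5/6 ok · (2,3)P 3/5 ok · (2,5)P 3/4 ok · (2,6)P 3/3 ok
Row 3: (3,1)P 3/3 ok · (3,3)Q 2/5 ok · (3,4)Q 3/6 ok · (3,6)P 2/4 ok
Row 4: (4,1)P 1/1 ok · (4,3)P 0/3 unhappy · (4,4)Q 3/4 ok · (4,5)Q 3/4 ok · (4,6)Q 1/2 ok
For instance (4,3) has only 0/3 same-type neighbors, below 1/4.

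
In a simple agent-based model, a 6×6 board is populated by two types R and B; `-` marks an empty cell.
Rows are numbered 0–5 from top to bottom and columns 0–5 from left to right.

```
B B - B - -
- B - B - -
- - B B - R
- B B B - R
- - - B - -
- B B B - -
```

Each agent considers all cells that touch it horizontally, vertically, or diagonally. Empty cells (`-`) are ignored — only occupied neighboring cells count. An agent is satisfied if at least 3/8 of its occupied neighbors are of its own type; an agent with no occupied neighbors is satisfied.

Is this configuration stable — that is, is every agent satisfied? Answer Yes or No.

Yes

(0,0)B 2/2 ✓
(0,1)B 2/2 ✓
(0,3)B 1/1 ✓
(1,1)B 3/3 ✓
(1,3)B 3/3 ✓
(2,2)B 6/6 ✓
(2,3)B 4/4 ✓
(2,5)R 1/1 ✓
(3,1)B 2/2 ✓
(3,2)B 5/5 ✓
(3,3)B 4/4 ✓
(3,5)R 1/1 ✓
(4,3)B 4/4 ✓
(5,1)B 1/1 ✓
(5,2)B 3/3 ✓
(5,3)B 2/2 ✓
All meet the threshold, so the configuration is stable.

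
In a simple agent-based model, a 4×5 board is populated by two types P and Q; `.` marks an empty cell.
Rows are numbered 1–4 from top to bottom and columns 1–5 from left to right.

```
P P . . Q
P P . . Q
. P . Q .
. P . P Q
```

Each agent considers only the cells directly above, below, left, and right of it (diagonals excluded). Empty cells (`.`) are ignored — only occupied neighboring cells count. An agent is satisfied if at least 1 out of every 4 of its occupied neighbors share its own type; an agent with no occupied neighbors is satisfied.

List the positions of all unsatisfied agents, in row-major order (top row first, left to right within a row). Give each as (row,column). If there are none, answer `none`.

Row 1: (1,1)P 2/2 satisfied · (1,2)P 2/2 satisfied · (1,5)Q 1/1 satisfied
Row 2: (2,1)P 2/2 satisfied · (2,2)P 3/3 satisfied · (2,5)Q 1/1 satisfied
Row 3: (3,2)P 2/2 satisfied · (3,4)Q 0/1 not
Row 4: (4,2)P 1/1 satisfied · (4,4)P 0/2 not · (4,5)Q 0/1 not

(3,4), (4,4), (4,5)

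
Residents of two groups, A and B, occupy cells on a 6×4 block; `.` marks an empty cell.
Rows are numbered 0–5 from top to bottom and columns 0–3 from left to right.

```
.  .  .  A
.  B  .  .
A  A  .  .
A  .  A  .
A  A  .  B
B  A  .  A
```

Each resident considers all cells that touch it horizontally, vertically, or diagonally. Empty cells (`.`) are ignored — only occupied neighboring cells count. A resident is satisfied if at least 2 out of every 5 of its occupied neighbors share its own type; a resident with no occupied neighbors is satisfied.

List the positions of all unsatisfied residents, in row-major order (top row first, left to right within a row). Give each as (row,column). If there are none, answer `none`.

(1,1), (4,3), (5,0), (5,3)

Row 0: (0,3)A 0/0 ✓
Row 1: (1,1)B 0/2 ✗
Row 2: (2,0)A 2/3 ✓ · (2,1)A 3/4 ✓
Row 3: (3,0)A 4/4 ✓ · (3,2)A 2/3 ✓
Row 4: (4,0)A 3/4 ✓ · (4,1)A 4/5 ✓ · (4,3)B 0/2 ✗
Row 5: (5,0)B 0/3 ✗ · (5,1)A 2/3 ✓ · (5,3)A 0/1 ✗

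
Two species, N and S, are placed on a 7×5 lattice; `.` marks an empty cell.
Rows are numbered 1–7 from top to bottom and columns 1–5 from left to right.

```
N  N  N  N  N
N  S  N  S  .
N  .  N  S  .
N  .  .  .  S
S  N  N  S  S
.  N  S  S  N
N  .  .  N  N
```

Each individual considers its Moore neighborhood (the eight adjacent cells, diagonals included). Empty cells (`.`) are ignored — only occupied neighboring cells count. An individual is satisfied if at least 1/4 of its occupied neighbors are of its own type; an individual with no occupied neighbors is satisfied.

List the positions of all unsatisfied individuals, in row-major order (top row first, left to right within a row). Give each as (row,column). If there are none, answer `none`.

(2,2), (2,4), (5,1)

(1,1)N 2/3 satisfied
(1,2)N 4/5 satisfied
(1,3)N 3/5 satisfied
(1,4)N 3/4 satisfied
(1,5)N 1/2 satisfied
(2,1)N 3/4 satisfied
(2,2)S 0/7 not
(2,3)N 4/7 satisfied
(2,4)S 1/6 not
(3,1)N 2/3 satisfied
(3,3)N 1/4 satisfied
(3,4)S 2/4 satisfied
(4,1)N 2/3 satisfied
(4,5)S 3/3 satisfied
(5,1)S 0/3 not
(5,2)N 3/5 satisfied
(5,3)N 2/5 satisfied
(5,4)S 4/6 satisfied
(5,5)S 3/4 satisfied
(6,2)N 3/5 satisfied
(6,3)S 2/6 satisfied
(6,4)S 3/7 satisfied
(6,5)N 2/5 satisfied
(7,1)N 1/1 satisfied
(7,4)N 2/4 satisfied
(7,5)N 2/3 satisfied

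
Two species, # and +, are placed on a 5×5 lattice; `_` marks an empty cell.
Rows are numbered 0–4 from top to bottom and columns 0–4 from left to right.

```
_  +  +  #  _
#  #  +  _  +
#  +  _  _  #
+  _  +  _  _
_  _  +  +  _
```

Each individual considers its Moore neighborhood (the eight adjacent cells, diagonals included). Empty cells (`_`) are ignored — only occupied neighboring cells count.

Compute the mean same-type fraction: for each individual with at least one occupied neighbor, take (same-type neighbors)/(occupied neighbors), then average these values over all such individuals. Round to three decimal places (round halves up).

0.495

Row 0: (0,1)+ 2/4 · (0,2)+ 2/4 · (0,3)# 0/3
Row 1: (1,0)# 2/4 · (1,1)# 2/6 · (1,2)+ 3/5 · (1,4)+ 0/2
Row 2: (2,0)# 2/4 · (2,1)+ 3/6 · (2,4)# 0/1
Row 3: (3,0)+ 1/2 · (3,2)+ 3/3
Row 4: (4,2)+ 2/2 · (4,3)+ 2/2
Sum over 14 individuals: 2/4 + 2/4 + 0/3 + 2/4 + 2/6 + 3/5 + 0/2 + 2/4 + 3/6 + 0/1 + 1/2 + 3/3 + 2/2 + 2/2 = 104/15; mean = 104/15 ÷ 14 = 52/105 = 0.495238… → 0.495.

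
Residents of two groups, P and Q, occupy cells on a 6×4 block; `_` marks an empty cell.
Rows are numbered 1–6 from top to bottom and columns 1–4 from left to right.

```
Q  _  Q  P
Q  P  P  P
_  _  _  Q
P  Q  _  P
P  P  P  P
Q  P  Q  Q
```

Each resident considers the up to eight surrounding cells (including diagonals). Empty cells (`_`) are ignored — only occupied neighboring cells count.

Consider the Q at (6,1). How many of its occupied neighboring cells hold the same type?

Occupied neighbors of (6,1): (5,1)=P, (5,2)=P, (6,2)=P.
Same type (Q): 0 of 3.

0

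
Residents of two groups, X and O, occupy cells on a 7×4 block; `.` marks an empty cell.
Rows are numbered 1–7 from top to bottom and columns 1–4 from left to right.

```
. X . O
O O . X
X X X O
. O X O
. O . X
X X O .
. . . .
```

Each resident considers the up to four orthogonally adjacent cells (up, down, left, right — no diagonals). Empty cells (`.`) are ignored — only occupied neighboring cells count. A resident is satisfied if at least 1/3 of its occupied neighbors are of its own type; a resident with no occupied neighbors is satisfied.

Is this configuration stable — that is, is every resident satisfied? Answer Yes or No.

No

Row 1: (1,2)X 0/1 unhappy · (1,4)O 0/1 unhappy
Row 2: (2,1)O 1/2 ok · (2,2)O 1/3 ok · (2,4)X 0/2 unhappy
Row 3: (3,1)X 1/2 ok · (3,2)X 2/4 ok · (3,3)X 2/3 ok · (3,4)O 1/3 ok
Row 4: (4,2)O 1/3 ok · (4,3)X 1/3 ok · (4,4)O 1/3 ok
Row 5: (5,2)O 1/2 ok · (5,4)X 0/1 unhappy
Row 6: (6,1)X 1/1 ok · (6,2)X 1/3 ok · (6,3)O 0/1 unhappy
For instance (1,2) has only 0/1 same-type neighbors, below 1/3.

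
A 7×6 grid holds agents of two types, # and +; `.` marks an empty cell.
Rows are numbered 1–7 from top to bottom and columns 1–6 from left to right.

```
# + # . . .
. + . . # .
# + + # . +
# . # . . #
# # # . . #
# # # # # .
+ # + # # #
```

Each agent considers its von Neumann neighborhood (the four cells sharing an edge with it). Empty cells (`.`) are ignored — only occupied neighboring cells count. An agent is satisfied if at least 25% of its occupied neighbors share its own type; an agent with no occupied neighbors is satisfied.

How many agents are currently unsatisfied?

(1,1)# 0/1 unhappy
(1,2)+ 1/3 ok
(1,3)# 0/1 unhappy
(2,2)+ 2/2 ok
(2,5)# 0/0 ok
(3,1)# 1/2 ok
(3,2)+ 2/3 ok
(3,3)+ 1/3 ok
(3,4)# 0/1 unhappy
(3,6)+ 0/1 unhappy
(4,1)# 2/2 ok
(4,3)# 1/2 ok
(4,6)# 1/2 ok
(5,1)# 3/3 ok
(5,2)# 3/3 ok
(5,3)# 3/3 ok
(5,6)# 1/1 ok
(6,1)# 2/3 ok
(6,2)# 4/4 ok
(6,3)# 3/4 ok
(6,4)# 3/3 ok
(6,5)# 2/2 ok
(7,1)+ 0/2 unhappy
(7,2)# 1/3 ok
(7,3)+ 0/3 unhappy
(7,4)# 2/3 ok
(7,5)# 3/3 ok
(7,6)# 1/1 ok
Unsatisfied: (1,1), (1,3), (3,4), (3,6), (7,1), (7,3) — 6 in total.

6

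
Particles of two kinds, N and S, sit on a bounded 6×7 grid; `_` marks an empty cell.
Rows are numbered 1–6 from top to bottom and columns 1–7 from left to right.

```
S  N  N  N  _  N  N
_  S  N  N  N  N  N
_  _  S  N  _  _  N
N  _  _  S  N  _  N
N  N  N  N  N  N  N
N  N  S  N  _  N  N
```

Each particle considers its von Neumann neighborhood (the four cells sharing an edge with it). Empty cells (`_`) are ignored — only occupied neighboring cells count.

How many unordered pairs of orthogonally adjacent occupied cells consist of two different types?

11

Scan each occupied cell's neighbors to the right and below so each pair is counted once.
From row 1: 2 unlike of 9 pairs (running 2/9).
From row 2: 2 unlike of 8 pairs (running 4/17).
From row 3: 2 unlike of 3 pairs (running 6/20).
From row 4: 2 unlike of 5 pairs (running 8/25).
From row 5: 1 unlike of 12 pairs (running 9/37).
From row 6: 2 unlike of 4 pairs (running 11/41).
Total adjacent occupied pairs: 41; unlike-type pairs: 11.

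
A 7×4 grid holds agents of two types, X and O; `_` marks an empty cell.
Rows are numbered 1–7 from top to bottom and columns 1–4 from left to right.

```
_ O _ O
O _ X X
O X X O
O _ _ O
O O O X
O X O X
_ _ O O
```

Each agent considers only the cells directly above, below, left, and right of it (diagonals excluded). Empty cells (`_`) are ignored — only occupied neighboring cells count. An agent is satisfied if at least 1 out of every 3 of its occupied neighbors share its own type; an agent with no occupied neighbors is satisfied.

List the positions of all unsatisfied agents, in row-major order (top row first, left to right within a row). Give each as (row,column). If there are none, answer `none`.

(1,4), (6,2)

Row 1: (1,2)O 0/0 satisfied · (1,4)O 0/1 not
Row 2: (2,1)O 1/1 satisfied · (2,3)X 2/2 satisfied · (2,4)X 1/3 satisfied
Row 3: (3,1)O 2/3 satisfied · (3,2)X 1/2 satisfied · (3,3)X 2/3 satisfied · (3,4)O 1/3 satisfied
Row 4: (4,1)O 2/2 satisfied · (4,4)O 1/2 satisfied
Row 5: (5,1)O 3/3 satisfied · (5,2)O 2/3 satisfied · (5,3)O 2/3 satisfied · (5,4)X 1/3 satisfied
Row 6: (6,1)O 1/2 satisfied · (6,2)X 0/3 not · (6,3)O 2/4 satisfied · (6,4)X 1/3 satisfied
Row 7: (7,3)O 2/2 satisfied · (7,4)O 1/2 satisfied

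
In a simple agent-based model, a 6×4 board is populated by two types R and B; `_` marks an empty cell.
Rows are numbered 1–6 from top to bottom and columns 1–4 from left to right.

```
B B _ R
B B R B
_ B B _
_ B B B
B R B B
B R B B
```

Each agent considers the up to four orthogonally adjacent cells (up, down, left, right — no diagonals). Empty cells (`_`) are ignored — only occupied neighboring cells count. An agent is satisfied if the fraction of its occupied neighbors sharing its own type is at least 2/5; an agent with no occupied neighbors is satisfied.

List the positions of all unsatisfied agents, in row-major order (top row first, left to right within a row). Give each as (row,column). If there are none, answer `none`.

(1,4), (2,3), (2,4), (5,2), (6,2)

Row 1: (1,1)B 2/2 satisfied · (1,2)B 2/2 satisfied · (1,4)R 0/1 not
Row 2: (2,1)B 2/2 satisfied · (2,2)B 3/4 satisfied · (2,3)R 0/3 not · (2,4)B 0/2 not
Row 3: (3,2)B 3/3 satisfied · (3,3)B 2/3 satisfied
Row 4: (4,2)B 2/3 satisfied · (4,3)B 4/4 satisfied · (4,4)B 2/2 satisfied
Row 5: (5,1)B 1/2 satisfied · (5,2)R 1/4 not · (5,3)B 3/4 satisfied · (5,4)B 3/3 satisfied
Row 6: (6,1)B 1/2 satisfied · (6,2)R 1/3 not · (6,3)B 2/3 satisfied · (6,4)B 2/2 satisfied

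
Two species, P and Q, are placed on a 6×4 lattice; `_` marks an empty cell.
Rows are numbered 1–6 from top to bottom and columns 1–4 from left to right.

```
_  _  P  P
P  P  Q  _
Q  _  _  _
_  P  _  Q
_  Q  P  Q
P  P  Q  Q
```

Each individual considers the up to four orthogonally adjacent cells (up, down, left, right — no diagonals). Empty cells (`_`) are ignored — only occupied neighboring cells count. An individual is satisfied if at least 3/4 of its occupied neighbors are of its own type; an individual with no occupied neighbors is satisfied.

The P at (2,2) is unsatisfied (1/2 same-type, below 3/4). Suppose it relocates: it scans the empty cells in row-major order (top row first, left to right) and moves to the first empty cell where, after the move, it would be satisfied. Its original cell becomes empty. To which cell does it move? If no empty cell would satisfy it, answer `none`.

(1,1)

Vacating (2,2). Empty cells in order:
  (1,1): 1/1 same-type → satisfied — stop here.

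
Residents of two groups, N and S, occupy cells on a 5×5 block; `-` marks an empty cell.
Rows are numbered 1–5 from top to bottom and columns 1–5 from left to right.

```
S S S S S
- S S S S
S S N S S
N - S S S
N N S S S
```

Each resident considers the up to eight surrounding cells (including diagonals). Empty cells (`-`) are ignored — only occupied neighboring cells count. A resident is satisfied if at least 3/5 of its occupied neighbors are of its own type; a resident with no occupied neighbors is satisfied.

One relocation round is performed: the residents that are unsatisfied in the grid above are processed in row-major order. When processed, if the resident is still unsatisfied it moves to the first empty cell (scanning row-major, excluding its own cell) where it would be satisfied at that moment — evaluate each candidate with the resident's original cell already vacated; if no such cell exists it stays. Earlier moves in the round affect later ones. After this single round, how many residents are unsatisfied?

Initially unsatisfied (in order): (3,3), (4,1), (5,2).
  (3,3): no empty cell satisfies it; stays.
  (4,1): no empty cell satisfies it; stays.
  (5,2): no empty cell satisfies it; stays.
Resulting grid:
S S S S S
- S S S S
S S N S S
N - S S S
N N S S S
Unsatisfied now: (3,3), (4,1), (5,2).

3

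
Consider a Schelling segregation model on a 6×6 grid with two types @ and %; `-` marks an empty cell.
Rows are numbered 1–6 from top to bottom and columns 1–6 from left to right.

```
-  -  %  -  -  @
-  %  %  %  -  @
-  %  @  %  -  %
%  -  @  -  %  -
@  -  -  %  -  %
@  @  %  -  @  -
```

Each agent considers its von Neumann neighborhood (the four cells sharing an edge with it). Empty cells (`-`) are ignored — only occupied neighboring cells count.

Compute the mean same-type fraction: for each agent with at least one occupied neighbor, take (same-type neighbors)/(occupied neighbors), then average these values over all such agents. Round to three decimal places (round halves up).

0.594

(1,3)% 1/1
(1,6)@ 1/1
(2,2)% 2/2
(2,3)% 3/4
(2,4)% 2/2
(2,6)@ 1/2
(3,2)% 1/2
(3,3)@ 1/4
(3,4)% 1/2
(3,6)% 0/1
(4,1)% 0/1
(4,3)@ 1/1
(4,5)% — no occupied neighbors
(5,1)@ 1/2
(5,4)% — no occupied neighbors
(5,6)% — no occupied neighbors
(6,1)@ 2/2
(6,2)@ 1/2
(6,3)% 0/1
(6,5)@ — no occupied neighbors
Sum over 16 agents: 1/1 + 1/1 + 2/2 + 3/4 + 2/2 + 1/2 + 1/2 + 1/4 + 1/2 + 0/1 + 0/1 + 1/1 + 1/2 + 2/2 + 1/2 + 0/1 = 19/2; mean = 19/2 ÷ 16 = 19/32 = 0.59375 → 0.594.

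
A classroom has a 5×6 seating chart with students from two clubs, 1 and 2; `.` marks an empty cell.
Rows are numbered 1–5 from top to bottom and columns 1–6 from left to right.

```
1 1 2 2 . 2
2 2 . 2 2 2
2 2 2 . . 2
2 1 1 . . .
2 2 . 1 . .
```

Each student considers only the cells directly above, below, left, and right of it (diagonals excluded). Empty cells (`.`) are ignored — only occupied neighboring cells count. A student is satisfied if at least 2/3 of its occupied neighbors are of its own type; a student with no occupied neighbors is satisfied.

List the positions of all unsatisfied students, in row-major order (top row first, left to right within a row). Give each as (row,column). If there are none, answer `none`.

Row 1: (1,1)1 1/2 ✗ · (1,2)1 1/3 ✗ · (1,3)2 1/2 ✗ · (1,4)2 2/2 ✓ · (1,6)2 1/1 ✓
Row 2: (2,1)2 2/3 ✓ · (2,2)2 2/3 ✓ · (2,4)2 2/2 ✓ · (2,5)2 2/2 ✓ · (2,6)2 3/3 ✓
Row 3: (3,1)2 3/3 ✓ · (3,2)2 3/4 ✓ · (3,3)2 1/2 ✗ · (3,6)2 1/1 ✓
Row 4: (4,1)2 2/3 ✓ · (4,2)1 1/4 ✗ · (4,3)1 1/2 ✗
Row 5: (5,1)2 2/2 ✓ · (5,2)2 1/2 ✗ · (5,4)1 0/0 ✓

(1,1), (1,2), (1,3), (3,3), (4,2), (4,3), (5,2)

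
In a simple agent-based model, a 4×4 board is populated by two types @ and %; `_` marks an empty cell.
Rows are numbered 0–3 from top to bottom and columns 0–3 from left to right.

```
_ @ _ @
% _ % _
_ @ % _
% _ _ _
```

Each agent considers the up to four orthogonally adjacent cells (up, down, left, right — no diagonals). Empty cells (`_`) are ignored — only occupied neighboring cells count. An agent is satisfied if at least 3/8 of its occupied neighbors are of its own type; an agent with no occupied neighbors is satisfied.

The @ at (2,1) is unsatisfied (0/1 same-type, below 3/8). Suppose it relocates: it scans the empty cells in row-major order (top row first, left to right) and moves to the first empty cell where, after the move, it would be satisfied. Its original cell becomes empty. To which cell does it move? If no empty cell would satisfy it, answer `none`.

Vacating (2,1). Empty cells in order:
  (0,0): 1/2 same-type → satisfied — stop here.

(0,0)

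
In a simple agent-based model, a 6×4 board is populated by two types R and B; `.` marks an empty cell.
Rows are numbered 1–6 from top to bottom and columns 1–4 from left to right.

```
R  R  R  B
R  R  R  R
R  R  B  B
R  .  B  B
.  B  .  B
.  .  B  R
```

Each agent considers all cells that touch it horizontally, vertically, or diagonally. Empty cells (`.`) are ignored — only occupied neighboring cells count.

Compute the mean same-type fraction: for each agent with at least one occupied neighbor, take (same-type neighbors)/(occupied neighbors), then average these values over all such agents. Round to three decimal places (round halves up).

0.686

(1,1)R 3/3
(1,2)R 5/5
(1,3)R 4/5
(1,4)B 0/3
(2,1)R 5/5
(2,2)R 7/8
(2,3)R 5/8
(2,4)R 2/5
(3,1)R 4/4
(3,2)R 5/7
(3,3)B 3/7
(3,4)B 3/5
(4,1)R 2/3
(4,3)B 5/6
(4,4)B 4/4
(5,2)B 2/3
(5,4)B 3/4
(6,3)B 2/3
(6,4)R 0/2
Sum over 19 agents: 3/3 + 5/5 + 4/5 + 0/3 + 5/5 + 7/8 + 5/8 + 2/5 + 4/4 + 5/7 + 3/7 + 3/5 + 2/3 + 5/6 + 4/4 + 2/3 + 3/4 + 2/3 + 0/2 = 5471/420; mean = 5471/420 ÷ 19 = 5471/7980 = 0.685588… → 0.686.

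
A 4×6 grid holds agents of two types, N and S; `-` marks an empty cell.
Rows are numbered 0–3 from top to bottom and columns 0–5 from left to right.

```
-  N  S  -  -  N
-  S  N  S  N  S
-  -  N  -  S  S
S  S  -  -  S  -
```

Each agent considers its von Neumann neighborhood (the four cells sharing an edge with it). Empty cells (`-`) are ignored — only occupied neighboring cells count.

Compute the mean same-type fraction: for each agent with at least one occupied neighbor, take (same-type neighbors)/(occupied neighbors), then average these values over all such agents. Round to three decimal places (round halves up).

0.446

(0,1)N 0/2
(0,2)S 0/2
(0,5)N 0/1
(1,1)S 0/2
(1,2)N 1/4
(1,3)S 0/2
(1,4)N 0/3
(1,5)S 1/3
(2,2)N 1/1
(2,4)S 2/3
(2,5)S 2/2
(3,0)S 1/1
(3,1)S 1/1
(3,4)S 1/1
Sum over 14 agents: 0/2 + 0/2 + 0/1 + 0/2 + 1/4 + 0/2 + 0/3 + 1/3 + 1/1 + 2/3 + 2/2 + 1/1 + 1/1 + 1/1 = 25/4; mean = 25/4 ÷ 14 = 25/56 = 0.446428… → 0.446.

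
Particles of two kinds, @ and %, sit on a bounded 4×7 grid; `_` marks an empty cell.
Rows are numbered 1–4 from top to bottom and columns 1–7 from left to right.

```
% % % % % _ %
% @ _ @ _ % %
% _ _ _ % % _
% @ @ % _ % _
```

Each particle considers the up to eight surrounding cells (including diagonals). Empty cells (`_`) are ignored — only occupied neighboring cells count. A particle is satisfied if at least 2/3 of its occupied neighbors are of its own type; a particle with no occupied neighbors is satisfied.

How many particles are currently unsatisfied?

(1,1)% 2/3 satisfied
(1,2)% 3/4 satisfied
(1,3)% 2/4 not
(1,4)% 2/3 satisfied
(1,5)% 2/3 satisfied
(1,7)% 2/2 satisfied
(2,1)% 3/4 satisfied
(2,2)@ 0/5 not
(2,4)@ 0/4 not
(2,6)% 5/5 satisfied
(2,7)% 3/3 satisfied
(3,1)% 2/4 not
(3,5)% 4/5 satisfied
(3,6)% 4/4 satisfied
(4,1)% 1/2 not
(4,2)@ 1/3 not
(4,3)@ 1/2 not
(4,4)% 1/2 not
(4,6)% 2/2 satisfied
Unsatisfied: (1,3), (2,2), (2,4), (3,1), (4,1), (4,2), (4,3), (4,4) — 8 in total.

8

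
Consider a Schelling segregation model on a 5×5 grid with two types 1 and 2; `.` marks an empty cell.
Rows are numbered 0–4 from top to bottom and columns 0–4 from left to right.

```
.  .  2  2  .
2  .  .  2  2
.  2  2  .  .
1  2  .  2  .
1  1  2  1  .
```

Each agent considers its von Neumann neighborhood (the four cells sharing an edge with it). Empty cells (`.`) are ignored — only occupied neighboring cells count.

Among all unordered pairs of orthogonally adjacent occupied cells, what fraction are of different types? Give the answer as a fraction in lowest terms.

Scan each occupied cell's neighbors to the right and below so each pair is counted once.
From row 0: 0 unlike of 2 pairs (running 0/2).
From row 1: 0 unlike of 1 pairs (running 0/3).
From row 2: 0 unlike of 2 pairs (running 0/5).
From row 3: 3 unlike of 4 pairs (running 3/9).
From row 4: 2 unlike of 3 pairs (running 5/12).
Total adjacent occupied pairs: 12; unlike-type pairs: 5.
5/12 is already in lowest terms.

5/12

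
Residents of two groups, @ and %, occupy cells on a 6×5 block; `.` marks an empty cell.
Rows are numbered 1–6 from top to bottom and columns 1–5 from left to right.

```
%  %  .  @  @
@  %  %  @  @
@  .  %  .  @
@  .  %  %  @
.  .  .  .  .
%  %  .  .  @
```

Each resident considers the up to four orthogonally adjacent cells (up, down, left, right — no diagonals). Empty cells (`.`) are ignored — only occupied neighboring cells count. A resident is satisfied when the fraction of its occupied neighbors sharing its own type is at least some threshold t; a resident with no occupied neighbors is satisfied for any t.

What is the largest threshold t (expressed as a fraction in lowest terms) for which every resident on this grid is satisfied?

1/3

Row 1: (1,1)% 1/2 · (1,2)% 2/2 · (1,4)@ 2/2 · (1,5)@ 2/2
Row 2: (2,1)@ 1/3 · (2,2)% 2/3 · (2,3)% 2/3 · (2,4)@ 2/3 · (2,5)@ 3/3
Row 3: (3,1)@ 2/2 · (3,3)% 2/2 · (3,5)@ 2/2
Row 4: (4,1)@ 1/1 · (4,3)% 2/2 · (4,4)% 1/2 · (4,5)@ 1/2
Row 6: (6,1)% 1/1 · (6,2)% 1/1 · (6,5)@ — no occupied neighbors
The smallest same-type fraction is 1/3 at (2,1), which reduces to 1/3. Any threshold above that leaves this resident unsatisfied.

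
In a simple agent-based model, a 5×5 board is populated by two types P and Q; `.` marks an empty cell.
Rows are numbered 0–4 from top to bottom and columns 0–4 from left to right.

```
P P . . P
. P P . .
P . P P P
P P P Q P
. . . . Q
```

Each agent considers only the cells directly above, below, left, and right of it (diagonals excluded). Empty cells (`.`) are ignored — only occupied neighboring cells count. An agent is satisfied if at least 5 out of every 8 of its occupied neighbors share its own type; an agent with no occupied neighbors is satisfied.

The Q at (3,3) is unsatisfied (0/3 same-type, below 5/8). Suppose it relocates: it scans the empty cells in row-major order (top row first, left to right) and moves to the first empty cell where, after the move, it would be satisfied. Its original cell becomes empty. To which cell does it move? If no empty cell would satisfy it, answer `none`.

(4,3)

Vacating (3,3). Empty cells in order:
  (0,2): 0/2 same-type → still unsatisfied.
  (0,3): 0/1 same-type → still unsatisfied.
  (1,0): 0/3 same-type → still unsatisfied.
  (1,3): 0/2 same-type → still unsatisfied.
  (1,4): 0/2 same-type → still unsatisfied.
  (2,1): 0/4 same-type → still unsatisfied.
  (4,0): 0/1 same-type → still unsatisfied.
  (4,1): 0/1 same-type → still unsatisfied.
  (4,2): 0/1 same-type → still unsatisfied.
  (4,3): 1/1 same-type → satisfied — stop here.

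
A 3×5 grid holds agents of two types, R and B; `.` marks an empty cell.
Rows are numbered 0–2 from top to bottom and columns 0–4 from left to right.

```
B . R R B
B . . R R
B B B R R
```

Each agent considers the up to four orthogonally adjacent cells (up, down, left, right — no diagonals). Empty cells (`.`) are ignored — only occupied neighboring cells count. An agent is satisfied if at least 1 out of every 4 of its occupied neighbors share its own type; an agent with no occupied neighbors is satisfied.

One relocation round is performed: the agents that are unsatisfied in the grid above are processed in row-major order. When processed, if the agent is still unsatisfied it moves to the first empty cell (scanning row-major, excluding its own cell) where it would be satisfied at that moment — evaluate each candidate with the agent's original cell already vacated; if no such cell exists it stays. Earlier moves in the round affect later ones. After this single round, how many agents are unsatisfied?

Initially unsatisfied (in order): (0,4).
  (0,4) → (0,1).
Resulting grid:
B B R R .
B . . R R
B B B R R
All satisfied now.

0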